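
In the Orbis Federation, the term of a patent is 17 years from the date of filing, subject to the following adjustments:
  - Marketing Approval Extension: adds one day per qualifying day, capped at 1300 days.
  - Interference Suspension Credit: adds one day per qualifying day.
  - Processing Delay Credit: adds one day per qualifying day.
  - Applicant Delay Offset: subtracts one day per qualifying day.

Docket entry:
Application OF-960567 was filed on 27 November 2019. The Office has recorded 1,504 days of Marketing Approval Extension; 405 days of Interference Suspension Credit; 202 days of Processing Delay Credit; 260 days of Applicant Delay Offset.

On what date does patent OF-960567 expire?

2041-06-01

Base term: filing date + 17 years → 27 November 2036.
Marketing Approval Extension: 1504 days claimed exceeds the 1300-day cap, so +1300 days → 19 June 2040.
Interference Suspension Credit: +405 days → 29 July 2041.
Processing Delay Credit: +202 days → 16 February 2042.
Applicant Delay Offset: −260 days → 1 June 2041.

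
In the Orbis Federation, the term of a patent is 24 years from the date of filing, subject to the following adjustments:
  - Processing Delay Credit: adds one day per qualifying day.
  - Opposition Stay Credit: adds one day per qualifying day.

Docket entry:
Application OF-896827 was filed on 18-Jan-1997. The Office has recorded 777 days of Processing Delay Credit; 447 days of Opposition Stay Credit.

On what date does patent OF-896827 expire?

Base term: filing date + 24 years → 18 January 2021.
Processing Delay Credit: +777 days → 6 March 2023.
Opposition Stay Credit: +447 days → 26 May 2024.

May 26, 2024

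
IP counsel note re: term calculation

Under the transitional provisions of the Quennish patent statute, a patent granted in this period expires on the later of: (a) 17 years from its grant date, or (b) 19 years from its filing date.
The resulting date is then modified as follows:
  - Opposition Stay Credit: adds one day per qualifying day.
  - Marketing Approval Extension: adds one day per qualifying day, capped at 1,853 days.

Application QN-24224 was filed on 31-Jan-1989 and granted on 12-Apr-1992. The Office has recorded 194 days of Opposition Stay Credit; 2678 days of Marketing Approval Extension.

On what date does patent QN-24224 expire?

(a) grant + 17 years → 12 April 2009.
(b) filing + 19 years → 31 January 2008.
Later of the two: 12 April 2009.
Opposition Stay Credit: +194 days → 23 October 2009.
Marketing Approval Extension: 2678 days claimed exceeds the 1853-day cap, so +1853 days → 19 November 2014.

2014-11-19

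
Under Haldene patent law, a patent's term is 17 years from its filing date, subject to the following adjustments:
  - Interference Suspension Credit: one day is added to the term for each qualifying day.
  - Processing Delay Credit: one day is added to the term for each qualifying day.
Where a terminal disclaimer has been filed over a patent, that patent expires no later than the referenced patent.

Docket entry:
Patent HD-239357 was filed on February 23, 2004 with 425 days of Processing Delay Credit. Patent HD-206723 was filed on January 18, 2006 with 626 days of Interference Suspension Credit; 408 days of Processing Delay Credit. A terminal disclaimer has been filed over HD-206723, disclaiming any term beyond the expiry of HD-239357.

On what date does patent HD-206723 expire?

2022-04-24

Natural term of HD-206723:
  Base: filing + 17 years → 18 January 2023.
  Interference Suspension Credit: +626 days → 5 October 2024.
  Processing Delay Credit: +408 days → 17 November 2025.
Expiry of referenced patent HD-239357:
  Base: filing + 17 years → 23 February 2021.
  Processing Delay Credit: +425 days → 24 April 2022.
Terminal disclaimer: HD-206723 expires on the earlier of 17 November 2025 and 24 April 2022.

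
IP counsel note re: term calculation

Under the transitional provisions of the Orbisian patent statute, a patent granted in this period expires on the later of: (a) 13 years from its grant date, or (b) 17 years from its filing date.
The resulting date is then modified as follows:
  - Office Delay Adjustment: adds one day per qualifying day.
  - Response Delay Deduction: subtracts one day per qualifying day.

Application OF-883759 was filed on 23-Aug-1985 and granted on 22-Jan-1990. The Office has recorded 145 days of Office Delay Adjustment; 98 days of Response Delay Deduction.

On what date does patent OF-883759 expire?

(a) grant + 13 years → 22 January 2003.
(b) filing + 17 years → 23 August 2002.
Later of the two: 22 January 2003.
Office Delay Adjustment: +145 days → 16 June 2003.
Response Delay Deduction: −98 days → 10 March 2003.

2003-03-10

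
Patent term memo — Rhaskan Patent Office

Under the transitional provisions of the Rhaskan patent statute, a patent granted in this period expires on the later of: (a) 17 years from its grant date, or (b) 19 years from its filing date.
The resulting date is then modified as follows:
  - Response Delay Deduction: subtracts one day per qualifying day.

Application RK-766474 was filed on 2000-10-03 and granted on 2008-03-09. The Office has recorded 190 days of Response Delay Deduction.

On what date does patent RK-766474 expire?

(a) grant + 17 years → 9 March 2025.
(b) filing + 19 years → 3 October 2019.
Later of the two: 9 March 2025.
Response Delay Deduction: −190 days → 31 August 2024.

August 31, 2024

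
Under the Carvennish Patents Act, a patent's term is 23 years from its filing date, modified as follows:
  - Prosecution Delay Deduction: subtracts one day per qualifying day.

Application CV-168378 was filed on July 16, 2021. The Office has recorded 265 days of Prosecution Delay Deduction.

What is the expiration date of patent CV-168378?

Base term: filing date + 23 years → 16 July 2044.
Prosecution Delay Deduction: −265 days → 25 October 2043.

2043-10-25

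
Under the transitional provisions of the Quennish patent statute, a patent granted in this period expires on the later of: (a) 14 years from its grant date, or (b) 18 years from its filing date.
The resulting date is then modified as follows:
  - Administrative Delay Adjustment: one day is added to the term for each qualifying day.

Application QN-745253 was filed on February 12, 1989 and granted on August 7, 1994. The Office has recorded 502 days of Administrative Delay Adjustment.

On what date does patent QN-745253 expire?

2009-12-22

(a) grant + 14 years → 7 August 2008.
(b) filing + 18 years → 12 February 2007.
Later of the two: 7 August 2008.
Administrative Delay Adjustment: +502 days → 22 December 2009.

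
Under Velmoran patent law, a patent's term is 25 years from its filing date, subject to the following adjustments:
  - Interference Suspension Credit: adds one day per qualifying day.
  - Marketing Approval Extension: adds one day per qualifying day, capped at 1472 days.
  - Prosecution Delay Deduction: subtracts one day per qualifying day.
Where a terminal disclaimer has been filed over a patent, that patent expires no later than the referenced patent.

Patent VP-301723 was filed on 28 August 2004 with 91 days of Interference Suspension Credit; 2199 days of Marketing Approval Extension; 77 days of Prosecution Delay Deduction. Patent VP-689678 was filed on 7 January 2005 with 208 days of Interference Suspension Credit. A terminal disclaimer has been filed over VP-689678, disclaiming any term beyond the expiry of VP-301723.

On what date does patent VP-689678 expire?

Natural term of VP-689678:
  Base: filing + 25 years → 7 January 2030.
  Interference Suspension Credit: +208 days → 3 August 2030.
Expiry of referenced patent VP-301723:
  Base: filing + 25 years → 28 August 2029.
  Interference Suspension Credit: +91 days → 27 November 2029.
  Marketing Approval Extension: 2199 days claimed exceeds the 1472-day cap, so +1472 days → 8 December 2033.
  Prosecution Delay Deduction: −77 days → 22 September 2033.
Terminal disclaimer: VP-689678 expires on the earlier of 3 August 2030 and 22 September 2033.

2030-08-03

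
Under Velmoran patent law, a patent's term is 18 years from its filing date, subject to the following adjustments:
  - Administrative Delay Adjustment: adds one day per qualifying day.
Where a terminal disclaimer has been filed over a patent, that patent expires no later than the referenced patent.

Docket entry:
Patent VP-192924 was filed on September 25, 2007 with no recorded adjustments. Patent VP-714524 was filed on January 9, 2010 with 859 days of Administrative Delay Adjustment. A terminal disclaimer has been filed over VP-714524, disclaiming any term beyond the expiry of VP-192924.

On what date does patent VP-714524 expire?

September 25, 2025

Natural term of VP-714524:
  Base: filing + 18 years → 9 January 2028.
  Administrative Delay Adjustment: +859 days → 17 May 2030.
Expiry of referenced patent VP-192924:
  Base: filing + 18 years → 25 September 2025.
Terminal disclaimer: VP-714524 expires on the earlier of 17 May 2030 and 25 September 2025.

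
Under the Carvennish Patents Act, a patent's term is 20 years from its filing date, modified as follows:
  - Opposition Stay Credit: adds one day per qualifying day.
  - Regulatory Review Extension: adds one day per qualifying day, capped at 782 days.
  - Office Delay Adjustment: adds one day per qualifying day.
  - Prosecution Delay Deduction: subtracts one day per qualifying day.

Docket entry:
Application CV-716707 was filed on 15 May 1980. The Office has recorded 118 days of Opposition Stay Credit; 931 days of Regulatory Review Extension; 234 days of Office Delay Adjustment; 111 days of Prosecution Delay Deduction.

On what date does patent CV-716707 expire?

2003-03-04

Base term: filing date + 20 years → 15 May 2000.
Opposition Stay Credit: +118 days → 10 September 2000.
Regulatory Review Extension: 931 days claimed exceeds the 782-day cap, so +782 days → 1 November 2002.
Office Delay Adjustment: +234 days → 23 June 2003.
Prosecution Delay Deduction: −111 days → 4 March 2003.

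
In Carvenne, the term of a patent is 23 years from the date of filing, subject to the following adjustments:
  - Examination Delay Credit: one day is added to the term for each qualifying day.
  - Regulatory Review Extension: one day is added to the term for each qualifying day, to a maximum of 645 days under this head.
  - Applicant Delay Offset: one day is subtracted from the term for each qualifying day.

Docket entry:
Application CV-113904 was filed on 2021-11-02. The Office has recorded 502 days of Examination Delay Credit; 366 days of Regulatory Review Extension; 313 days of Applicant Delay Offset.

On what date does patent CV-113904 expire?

May 11, 2046

Base term: filing date + 23 years → 2 November 2044.
Examination Delay Credit: +502 days → 19 March 2046.
Regulatory Review Extension: 366 days (within the 645-day cap) → +366 days → 20 March 2047.
Applicant Delay Offset: −313 days → 11 May 2046.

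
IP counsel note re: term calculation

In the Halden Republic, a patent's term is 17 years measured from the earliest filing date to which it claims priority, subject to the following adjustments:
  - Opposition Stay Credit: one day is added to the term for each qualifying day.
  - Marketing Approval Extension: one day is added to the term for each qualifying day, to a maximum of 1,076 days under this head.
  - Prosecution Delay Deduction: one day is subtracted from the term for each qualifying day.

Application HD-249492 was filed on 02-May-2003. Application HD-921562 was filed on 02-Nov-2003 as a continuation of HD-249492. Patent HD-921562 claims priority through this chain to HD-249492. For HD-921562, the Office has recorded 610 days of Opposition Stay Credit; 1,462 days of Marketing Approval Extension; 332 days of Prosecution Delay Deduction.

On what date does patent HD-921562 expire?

Earliest priority filing: 2 May 2003.
Base term: 2 May 2003 + 17 years → 2 May 2020.
Opposition Stay Credit: +610 days → 2 January 2022.
Marketing Approval Extension: 1462 days claimed exceeds the 1076-day cap, so +1076 days → 13 December 2024.
Prosecution Delay Deduction: −332 days → 16 January 2024.

January 16, 2024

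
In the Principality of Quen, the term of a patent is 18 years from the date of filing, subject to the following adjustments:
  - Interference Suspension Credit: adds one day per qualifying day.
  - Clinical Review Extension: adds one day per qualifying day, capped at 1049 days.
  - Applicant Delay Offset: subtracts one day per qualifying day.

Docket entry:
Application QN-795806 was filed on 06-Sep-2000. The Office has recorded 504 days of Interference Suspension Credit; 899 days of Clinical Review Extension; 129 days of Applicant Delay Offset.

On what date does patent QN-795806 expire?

Base term: filing date + 18 years → 6 September 2018.
Interference Suspension Credit: +504 days → 23 January 2020.
Clinical Review Extension: 899 days (within the 1049-day cap) → +899 days → 10 July 2022.
Applicant Delay Offset: −129 days → 3 March 2022.

2022-03-03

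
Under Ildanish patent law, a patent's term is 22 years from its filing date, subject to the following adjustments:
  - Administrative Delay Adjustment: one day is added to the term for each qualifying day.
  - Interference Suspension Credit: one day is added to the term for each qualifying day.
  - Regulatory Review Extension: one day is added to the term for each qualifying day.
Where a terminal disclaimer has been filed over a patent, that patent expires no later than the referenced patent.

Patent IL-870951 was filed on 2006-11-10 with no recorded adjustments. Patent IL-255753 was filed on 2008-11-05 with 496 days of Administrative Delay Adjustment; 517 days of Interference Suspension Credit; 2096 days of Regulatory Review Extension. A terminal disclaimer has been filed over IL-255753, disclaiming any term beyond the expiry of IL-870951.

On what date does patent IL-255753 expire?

2028-11-10

Natural term of IL-255753:
  Base: filing + 22 years → 5 November 2030.
  Administrative Delay Adjustment: +496 days → 15 March 2032.
  Interference Suspension Credit: +517 days → 14 August 2033.
  Regulatory Review Extension: +2096 days → 11 May 2039.
Expiry of referenced patent IL-870951:
  Base: filing + 22 years → 10 November 2028.
Terminal disclaimer: IL-255753 expires on the earlier of 11 May 2039 and 10 November 2028.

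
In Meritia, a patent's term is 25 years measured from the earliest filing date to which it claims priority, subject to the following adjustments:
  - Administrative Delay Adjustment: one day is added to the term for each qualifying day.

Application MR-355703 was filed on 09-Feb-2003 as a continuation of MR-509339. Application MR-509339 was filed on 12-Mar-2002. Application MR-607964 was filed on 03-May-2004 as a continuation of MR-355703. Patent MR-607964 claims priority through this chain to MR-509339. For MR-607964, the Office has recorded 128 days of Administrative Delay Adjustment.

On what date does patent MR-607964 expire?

July 18, 2027

Earliest priority filing: 12 March 2002.
Base term: 12 March 2002 + 25 years → 12 March 2027.
Administrative Delay Adjustment: +128 days → 18 July 2027.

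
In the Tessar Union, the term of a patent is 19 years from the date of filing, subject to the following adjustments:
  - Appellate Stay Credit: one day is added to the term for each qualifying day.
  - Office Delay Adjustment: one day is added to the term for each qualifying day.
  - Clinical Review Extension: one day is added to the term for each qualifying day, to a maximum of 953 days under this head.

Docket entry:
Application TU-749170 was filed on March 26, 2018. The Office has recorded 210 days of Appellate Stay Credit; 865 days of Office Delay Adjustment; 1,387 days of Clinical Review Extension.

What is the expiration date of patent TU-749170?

2042-10-14

Base term: filing date + 19 years → 26 March 2037.
Appellate Stay Credit: +210 days → 22 October 2037.
Office Delay Adjustment: +865 days → 5 March 2040.
Clinical Review Extension: 1387 days claimed exceeds the 953-day cap, so +953 days → 14 October 2042.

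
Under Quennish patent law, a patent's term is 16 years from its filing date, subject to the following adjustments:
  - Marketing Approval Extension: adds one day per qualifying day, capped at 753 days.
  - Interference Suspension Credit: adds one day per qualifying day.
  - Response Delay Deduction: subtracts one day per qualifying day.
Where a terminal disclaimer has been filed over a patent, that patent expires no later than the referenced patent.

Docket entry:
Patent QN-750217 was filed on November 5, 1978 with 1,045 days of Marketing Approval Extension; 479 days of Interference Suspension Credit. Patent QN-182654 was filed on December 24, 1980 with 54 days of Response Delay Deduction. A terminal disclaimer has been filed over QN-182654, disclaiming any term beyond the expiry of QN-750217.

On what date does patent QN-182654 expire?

October 31, 1996

Natural term of QN-182654:
  Base: filing + 16 years → 24 December 1996.
  Response Delay Deduction: −54 days → 31 October 1996.
Expiry of referenced patent QN-750217:
  Base: filing + 16 years → 5 November 1994.
  Marketing Approval Extension: 1045 days claimed exceeds the 753-day cap, so +753 days → 27 November 1996.
  Interference Suspension Credit: +479 days → 21 March 1998.
Terminal disclaimer: QN-182654 expires on the earlier of 31 October 1996 and 21 March 1998.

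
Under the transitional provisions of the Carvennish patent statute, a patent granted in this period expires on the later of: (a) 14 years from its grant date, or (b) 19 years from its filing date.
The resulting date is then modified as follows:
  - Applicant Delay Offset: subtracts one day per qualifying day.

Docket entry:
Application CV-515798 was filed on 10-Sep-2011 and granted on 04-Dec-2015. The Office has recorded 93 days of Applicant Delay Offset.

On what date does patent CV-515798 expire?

June 9, 2030

(a) grant + 14 years → 4 December 2029.
(b) filing + 19 years → 10 September 2030.
Later of the two: 10 September 2030.
Applicant Delay Offset: −93 days → 9 June 2030.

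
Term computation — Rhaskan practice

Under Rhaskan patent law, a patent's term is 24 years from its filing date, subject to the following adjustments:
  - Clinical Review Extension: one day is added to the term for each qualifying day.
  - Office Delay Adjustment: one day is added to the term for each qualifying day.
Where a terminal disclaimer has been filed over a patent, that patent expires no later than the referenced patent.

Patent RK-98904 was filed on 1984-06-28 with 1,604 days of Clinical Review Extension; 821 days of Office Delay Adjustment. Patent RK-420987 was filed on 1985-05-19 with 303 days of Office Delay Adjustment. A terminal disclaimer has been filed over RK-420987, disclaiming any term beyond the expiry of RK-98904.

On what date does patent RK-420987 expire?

Natural term of RK-420987:
  Base: filing + 24 years → 19 May 2009.
  Office Delay Adjustment: +303 days → 18 March 2010.
Expiry of referenced patent RK-98904:
  Base: filing + 24 years → 28 June 2008.
  Clinical Review Extension: +1604 days → 18 November 2012.
  Office Delay Adjustment: +821 days → 17 February 2015.
Terminal disclaimer: RK-420987 expires on the earlier of 18 March 2010 and 17 February 2015.

March 18, 2010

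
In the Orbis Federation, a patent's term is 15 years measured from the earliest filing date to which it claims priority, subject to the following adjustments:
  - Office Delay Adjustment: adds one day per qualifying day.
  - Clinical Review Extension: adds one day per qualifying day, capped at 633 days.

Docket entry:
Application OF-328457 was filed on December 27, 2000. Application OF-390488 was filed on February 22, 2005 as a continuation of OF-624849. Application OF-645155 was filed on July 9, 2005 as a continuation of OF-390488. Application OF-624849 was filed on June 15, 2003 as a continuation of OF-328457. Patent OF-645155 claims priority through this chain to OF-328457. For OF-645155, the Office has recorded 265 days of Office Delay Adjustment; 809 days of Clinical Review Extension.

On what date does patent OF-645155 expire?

June 12, 2018

Earliest priority filing: 27 December 2000.
Base term: 27 December 2000 + 15 years → 27 December 2015.
Office Delay Adjustment: +265 days → 17 September 2016.
Clinical Review Extension: 809 days claimed exceeds the 633-day cap, so +633 days → 12 June 2018.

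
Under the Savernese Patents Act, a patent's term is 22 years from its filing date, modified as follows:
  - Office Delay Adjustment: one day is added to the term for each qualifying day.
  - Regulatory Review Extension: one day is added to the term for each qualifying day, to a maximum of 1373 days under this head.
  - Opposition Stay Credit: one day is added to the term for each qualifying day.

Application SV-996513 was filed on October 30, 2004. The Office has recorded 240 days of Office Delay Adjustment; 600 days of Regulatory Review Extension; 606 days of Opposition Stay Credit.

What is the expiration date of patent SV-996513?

Base term: filing date + 22 years → 30 October 2026.
Office Delay Adjustment: +240 days → 27 June 2027.
Regulatory Review Extension: 600 days (within the 1373-day cap) → +600 days → 16 February 2029.
Opposition Stay Credit: +606 days → 15 October 2030.

2030-10-15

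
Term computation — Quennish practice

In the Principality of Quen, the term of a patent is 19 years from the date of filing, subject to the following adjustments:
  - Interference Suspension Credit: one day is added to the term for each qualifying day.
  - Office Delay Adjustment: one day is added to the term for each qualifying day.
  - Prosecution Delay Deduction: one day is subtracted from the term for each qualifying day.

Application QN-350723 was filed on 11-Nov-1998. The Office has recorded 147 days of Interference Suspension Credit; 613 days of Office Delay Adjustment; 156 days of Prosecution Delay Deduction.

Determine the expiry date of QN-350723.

Base term: filing date + 19 years → 11 November 2017.
Interference Suspension Credit: +147 days → 7 April 2018.
Office Delay Adjustment: +613 days → 11 December 2019.
Prosecution Delay Deduction: −156 days → 8 July 2019.

July 8, 2019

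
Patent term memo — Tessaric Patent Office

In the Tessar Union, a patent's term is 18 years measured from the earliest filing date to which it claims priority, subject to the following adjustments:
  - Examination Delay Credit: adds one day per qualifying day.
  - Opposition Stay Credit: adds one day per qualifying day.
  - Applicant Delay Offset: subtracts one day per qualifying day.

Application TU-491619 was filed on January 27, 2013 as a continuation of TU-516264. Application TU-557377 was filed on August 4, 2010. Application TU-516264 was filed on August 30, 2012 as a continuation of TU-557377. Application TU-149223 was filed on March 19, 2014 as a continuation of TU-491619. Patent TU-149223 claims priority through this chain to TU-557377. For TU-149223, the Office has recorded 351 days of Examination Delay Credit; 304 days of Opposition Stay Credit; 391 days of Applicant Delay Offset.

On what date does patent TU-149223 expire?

Earliest priority filing: 4 August 2010.
Base term: 4 August 2010 + 18 years → 4 August 2028.
Examination Delay Credit: +351 days → 21 July 2029.
Opposition Stay Credit: +304 days → 21 May 2030.
Applicant Delay Offset: −391 days → 25 April 2029.

2029-04-25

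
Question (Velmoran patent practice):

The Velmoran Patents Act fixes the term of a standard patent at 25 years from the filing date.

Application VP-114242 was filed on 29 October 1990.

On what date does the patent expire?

Filing date + 25 years → 29 October 2015.

October 29, 2015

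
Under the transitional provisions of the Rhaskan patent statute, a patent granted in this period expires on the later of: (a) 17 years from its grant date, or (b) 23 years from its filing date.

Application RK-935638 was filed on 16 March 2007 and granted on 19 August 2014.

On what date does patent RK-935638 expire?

2031-08-19

(a) grant + 17 years → 19 August 2031.
(b) filing + 23 years → 16 March 2030.
Later of the two: 19 August 2031.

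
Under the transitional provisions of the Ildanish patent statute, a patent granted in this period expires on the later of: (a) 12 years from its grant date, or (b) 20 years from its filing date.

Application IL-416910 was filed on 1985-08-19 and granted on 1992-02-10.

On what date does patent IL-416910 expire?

(a) grant + 12 years → 10 February 2004.
(b) filing + 20 years → 19 August 2005.
Later of the two: 19 August 2005.

2005-08-19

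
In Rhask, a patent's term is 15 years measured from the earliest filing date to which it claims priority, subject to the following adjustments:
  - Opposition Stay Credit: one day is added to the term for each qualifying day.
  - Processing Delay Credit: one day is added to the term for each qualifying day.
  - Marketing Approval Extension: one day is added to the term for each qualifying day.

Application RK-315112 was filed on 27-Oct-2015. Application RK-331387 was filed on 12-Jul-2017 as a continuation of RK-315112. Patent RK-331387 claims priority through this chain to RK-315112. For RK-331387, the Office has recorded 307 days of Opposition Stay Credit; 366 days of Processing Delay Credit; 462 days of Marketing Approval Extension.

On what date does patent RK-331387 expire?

December 5, 2033

Earliest priority filing: 27 October 2015.
Base term: 27 October 2015 + 15 years → 27 October 2030.
Opposition Stay Credit: +307 days → 30 August 2031.
Processing Delay Credit: +366 days → 30 August 2032.
Marketing Approval Extension: +462 days → 5 December 2033.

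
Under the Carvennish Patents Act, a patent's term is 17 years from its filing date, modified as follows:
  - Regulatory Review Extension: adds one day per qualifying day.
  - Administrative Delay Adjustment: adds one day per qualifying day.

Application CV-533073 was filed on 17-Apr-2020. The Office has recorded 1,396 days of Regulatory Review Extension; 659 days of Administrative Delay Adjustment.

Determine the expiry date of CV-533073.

Base term: filing date + 17 years → 17 April 2037.
Regulatory Review Extension: +1396 days → 11 February 2041.
Administrative Delay Adjustment: +659 days → 2 December 2042.

2042-12-02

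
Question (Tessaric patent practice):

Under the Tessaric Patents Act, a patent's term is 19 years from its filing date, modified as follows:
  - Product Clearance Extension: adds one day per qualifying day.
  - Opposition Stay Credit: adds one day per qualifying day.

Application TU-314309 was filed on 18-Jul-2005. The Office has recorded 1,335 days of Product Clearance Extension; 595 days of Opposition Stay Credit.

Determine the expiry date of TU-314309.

2029-10-30

Base term: filing date + 19 years → 18 July 2024.
Product Clearance Extension: +1335 days → 14 March 2028.
Opposition Stay Credit: +595 days → 30 October 2029.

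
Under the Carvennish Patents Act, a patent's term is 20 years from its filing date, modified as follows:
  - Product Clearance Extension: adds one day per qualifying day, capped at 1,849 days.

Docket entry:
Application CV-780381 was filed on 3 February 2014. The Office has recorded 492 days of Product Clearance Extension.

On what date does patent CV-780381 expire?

2035-06-10

Base term: filing date + 20 years → 3 February 2034.
Product Clearance Extension: 492 days (within the 1849-day cap) → +492 days → 10 June 2035.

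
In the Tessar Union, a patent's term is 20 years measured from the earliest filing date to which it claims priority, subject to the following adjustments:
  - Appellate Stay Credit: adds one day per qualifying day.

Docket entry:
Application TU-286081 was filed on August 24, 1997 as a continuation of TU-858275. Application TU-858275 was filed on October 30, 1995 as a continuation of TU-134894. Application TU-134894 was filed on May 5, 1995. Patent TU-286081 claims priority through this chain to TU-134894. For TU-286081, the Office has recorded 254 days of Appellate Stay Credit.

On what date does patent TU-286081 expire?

2016-01-14

Earliest priority filing: 5 May 1995.
Base term: 5 May 1995 + 20 years → 5 May 2015.
Appellate Stay Credit: +254 days → 14 January 2016.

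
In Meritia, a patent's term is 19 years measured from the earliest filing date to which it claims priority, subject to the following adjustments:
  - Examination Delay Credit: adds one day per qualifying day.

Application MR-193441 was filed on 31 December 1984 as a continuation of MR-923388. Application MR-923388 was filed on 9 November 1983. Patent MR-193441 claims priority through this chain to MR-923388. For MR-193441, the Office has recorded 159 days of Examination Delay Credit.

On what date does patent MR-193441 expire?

2003-04-17

Earliest priority filing: 9 November 1983.
Base term: 9 November 1983 + 19 years → 9 November 2002.
Examination Delay Credit: +159 days → 17 April 2003.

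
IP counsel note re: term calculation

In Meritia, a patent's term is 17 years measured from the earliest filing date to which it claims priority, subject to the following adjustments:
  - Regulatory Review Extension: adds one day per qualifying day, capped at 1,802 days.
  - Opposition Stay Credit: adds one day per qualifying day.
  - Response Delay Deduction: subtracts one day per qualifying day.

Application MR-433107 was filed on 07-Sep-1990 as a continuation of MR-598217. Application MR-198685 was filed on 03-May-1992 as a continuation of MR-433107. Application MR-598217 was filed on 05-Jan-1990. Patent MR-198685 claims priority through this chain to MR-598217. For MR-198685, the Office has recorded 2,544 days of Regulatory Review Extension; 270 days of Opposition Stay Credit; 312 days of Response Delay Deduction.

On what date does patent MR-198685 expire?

2011-10-31

Earliest priority filing: 5 January 1990.
Base term: 5 January 1990 + 17 years → 5 January 2007.
Regulatory Review Extension: 2544 days claimed exceeds the 1802-day cap, so +1802 days → 12 December 2011.
Opposition Stay Credit: +270 days → 7 September 2012.
Response Delay Deduction: −312 days → 31 October 2011.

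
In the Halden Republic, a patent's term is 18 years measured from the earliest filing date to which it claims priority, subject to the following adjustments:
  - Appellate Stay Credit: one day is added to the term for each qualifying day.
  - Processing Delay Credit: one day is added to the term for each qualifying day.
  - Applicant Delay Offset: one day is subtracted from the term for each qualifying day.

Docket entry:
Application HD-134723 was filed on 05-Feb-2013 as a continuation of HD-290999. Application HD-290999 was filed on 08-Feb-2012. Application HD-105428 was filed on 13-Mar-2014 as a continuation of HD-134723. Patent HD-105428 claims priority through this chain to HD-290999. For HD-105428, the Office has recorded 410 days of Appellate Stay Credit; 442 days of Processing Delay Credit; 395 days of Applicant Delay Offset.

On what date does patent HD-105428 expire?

2031-05-11

Earliest priority filing: 8 February 2012.
Base term: 8 February 2012 + 18 years → 8 February 2030.
Appellate Stay Credit: +410 days → 25 March 2031.
Processing Delay Credit: +442 days → 9 June 2032.
Applicant Delay Offset: −395 days → 11 May 2031.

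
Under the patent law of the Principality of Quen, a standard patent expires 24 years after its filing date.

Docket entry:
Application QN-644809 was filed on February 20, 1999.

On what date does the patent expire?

2023-02-20

Filing date + 24 years → 20 February 2023.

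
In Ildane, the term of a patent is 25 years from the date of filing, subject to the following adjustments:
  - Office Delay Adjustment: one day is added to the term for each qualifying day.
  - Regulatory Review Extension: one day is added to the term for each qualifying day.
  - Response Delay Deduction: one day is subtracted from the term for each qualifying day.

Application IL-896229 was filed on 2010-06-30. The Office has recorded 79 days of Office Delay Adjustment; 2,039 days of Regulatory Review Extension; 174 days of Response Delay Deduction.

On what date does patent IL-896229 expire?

October 25, 2040

Base term: filing date + 25 years → 30 June 2035.
Office Delay Adjustment: +79 days → 17 September 2035.
Regulatory Review Extension: +2039 days → 17 April 2041.
Response Delay Deduction: −174 days → 25 October 2040.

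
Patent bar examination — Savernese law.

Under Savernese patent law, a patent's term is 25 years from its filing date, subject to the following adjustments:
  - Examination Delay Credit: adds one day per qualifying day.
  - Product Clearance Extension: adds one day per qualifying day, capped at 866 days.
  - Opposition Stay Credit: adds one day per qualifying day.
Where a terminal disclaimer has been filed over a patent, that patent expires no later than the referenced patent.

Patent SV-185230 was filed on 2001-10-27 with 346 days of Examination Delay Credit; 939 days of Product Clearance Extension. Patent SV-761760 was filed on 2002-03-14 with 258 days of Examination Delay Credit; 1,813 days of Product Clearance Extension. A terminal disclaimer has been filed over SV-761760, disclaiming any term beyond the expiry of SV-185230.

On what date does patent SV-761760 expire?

Natural term of SV-761760:
  Base: filing + 25 years → 14 March 2027.
  Examination Delay Credit: +258 days → 27 November 2027.
  Product Clearance Extension: 1813 days claimed exceeds the 866-day cap, so +866 days → 11 April 2030.
Expiry of referenced patent SV-185230:
  Base: filing + 25 years → 27 October 2026.
  Examination Delay Credit: +346 days → 8 October 2027.
  Product Clearance Extension: 939 days claimed exceeds the 866-day cap, so +866 days → 20 February 2030.
Terminal disclaimer: SV-761760 expires on the earlier of 11 April 2030 and 20 February 2030.

2030-02-20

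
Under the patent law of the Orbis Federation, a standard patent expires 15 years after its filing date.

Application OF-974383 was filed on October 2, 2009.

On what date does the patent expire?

2024-10-02

Filing date + 15 years → 2 October 2024.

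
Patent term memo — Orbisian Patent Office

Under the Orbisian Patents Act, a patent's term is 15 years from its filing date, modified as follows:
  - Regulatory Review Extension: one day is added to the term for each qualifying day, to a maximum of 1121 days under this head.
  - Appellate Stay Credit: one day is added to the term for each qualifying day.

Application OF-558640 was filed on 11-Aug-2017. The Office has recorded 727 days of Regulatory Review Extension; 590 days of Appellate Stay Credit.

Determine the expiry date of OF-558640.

Base term: filing date + 15 years → 11 August 2032.
Regulatory Review Extension: 727 days (within the 1121-day cap) → +727 days → 8 August 2034.
Appellate Stay Credit: +590 days → 20 March 2036.

2036-03-20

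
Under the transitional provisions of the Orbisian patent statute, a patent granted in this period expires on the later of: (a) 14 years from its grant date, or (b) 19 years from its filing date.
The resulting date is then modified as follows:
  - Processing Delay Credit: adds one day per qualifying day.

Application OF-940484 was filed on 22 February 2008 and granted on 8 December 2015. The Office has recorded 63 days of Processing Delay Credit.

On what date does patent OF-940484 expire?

2030-02-09

(a) grant + 14 years → 8 December 2029.
(b) filing + 19 years → 22 February 2027.
Later of the two: 8 December 2029.
Processing Delay Credit: +63 days → 9 February 2030.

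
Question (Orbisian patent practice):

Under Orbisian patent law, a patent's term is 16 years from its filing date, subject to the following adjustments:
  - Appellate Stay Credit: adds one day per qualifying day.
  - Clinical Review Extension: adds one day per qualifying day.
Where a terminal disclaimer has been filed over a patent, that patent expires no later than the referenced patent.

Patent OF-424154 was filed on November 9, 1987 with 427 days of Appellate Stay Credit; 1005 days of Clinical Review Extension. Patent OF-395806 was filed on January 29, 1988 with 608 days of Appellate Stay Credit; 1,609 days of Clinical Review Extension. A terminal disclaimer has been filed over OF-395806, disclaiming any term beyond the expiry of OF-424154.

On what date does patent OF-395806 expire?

Natural term of OF-395806:
  Base: filing + 16 years → 29 January 2004.
  Appellate Stay Credit: +608 days → 28 September 2005.
  Clinical Review Extension: +1609 days → 23 February 2010.
Expiry of referenced patent OF-424154:
  Base: filing + 16 years → 9 November 2003.
  Appellate Stay Credit: +427 days → 9 January 2005.
  Clinical Review Extension: +1005 days → 11 October 2007.
Terminal disclaimer: OF-395806 expires on the earlier of 23 February 2010 and 11 October 2007.

October 11, 2007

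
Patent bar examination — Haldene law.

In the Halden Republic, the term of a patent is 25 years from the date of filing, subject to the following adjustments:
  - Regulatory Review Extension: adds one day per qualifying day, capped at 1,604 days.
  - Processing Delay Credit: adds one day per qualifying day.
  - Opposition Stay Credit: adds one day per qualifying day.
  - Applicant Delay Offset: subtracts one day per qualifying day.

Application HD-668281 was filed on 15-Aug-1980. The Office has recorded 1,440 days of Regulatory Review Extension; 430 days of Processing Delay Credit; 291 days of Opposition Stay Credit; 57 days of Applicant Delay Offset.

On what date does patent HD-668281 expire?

Base term: filing date + 25 years → 15 August 2005.
Regulatory Review Extension: 1440 days (within the 1604-day cap) → +1440 days → 25 July 2009.
Processing Delay Credit: +430 days → 28 September 2010.
Opposition Stay Credit: +291 days → 16 July 2011.
Applicant Delay Offset: −57 days → 20 May 2011.

May 20, 2011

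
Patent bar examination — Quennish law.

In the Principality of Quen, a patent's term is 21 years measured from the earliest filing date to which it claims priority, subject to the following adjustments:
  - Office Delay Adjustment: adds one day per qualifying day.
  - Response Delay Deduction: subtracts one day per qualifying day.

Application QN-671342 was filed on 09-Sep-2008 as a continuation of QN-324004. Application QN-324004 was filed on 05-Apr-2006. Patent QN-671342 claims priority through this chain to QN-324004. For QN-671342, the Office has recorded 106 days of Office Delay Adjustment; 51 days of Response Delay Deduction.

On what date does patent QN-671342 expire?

May 30, 2027

Earliest priority filing: 5 April 2006.
Base term: 5 April 2006 + 21 years → 5 April 2027.
Office Delay Adjustment: +106 days → 20 July 2027.
Response Delay Deduction: −51 days → 30 May 2027.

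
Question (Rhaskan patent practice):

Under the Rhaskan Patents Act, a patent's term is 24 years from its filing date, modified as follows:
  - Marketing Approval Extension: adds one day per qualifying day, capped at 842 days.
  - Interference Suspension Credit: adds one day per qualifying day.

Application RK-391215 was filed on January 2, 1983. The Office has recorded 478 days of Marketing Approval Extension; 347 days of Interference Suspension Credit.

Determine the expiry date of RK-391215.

Base term: filing date + 24 years → 2 January 2007.
Marketing Approval Extension: 478 days (within the 842-day cap) → +478 days → 24 April 2008.
Interference Suspension Credit: +347 days → 6 April 2009.

2009-04-06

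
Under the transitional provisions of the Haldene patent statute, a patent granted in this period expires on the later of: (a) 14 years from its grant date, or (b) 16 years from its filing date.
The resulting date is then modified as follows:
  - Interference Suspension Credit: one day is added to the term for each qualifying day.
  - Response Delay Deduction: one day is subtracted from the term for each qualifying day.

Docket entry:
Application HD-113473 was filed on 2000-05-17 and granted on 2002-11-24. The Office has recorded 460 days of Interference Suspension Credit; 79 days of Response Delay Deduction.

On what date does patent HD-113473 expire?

2017-12-10

(a) grant + 14 years → 24 November 2016.
(b) filing + 16 years → 17 May 2016.
Later of the two: 24 November 2016.
Interference Suspension Credit: +460 days → 27 February 2018.
Response Delay Deduction: −79 days → 10 December 2017.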